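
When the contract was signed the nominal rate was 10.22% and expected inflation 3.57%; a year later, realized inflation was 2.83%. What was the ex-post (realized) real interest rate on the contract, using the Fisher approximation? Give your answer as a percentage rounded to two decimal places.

7.39%

Ex-post: 10.22% − 2.83% = 7.390%
So the realized real rate is 7.39%.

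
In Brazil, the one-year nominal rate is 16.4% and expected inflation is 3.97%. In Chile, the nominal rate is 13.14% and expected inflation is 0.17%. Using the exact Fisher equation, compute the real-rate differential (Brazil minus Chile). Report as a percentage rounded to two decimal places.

-0.99%

Brazil: (1 + 0.1640)/(1 + 0.0397) − 1 = 11.9554%
Chile: (1 + 0.1314)/(1 + 0.0017) − 1 = 12.9480%
Differential = 11.9554% − 12.9480% = -0.9926% → -0.99%.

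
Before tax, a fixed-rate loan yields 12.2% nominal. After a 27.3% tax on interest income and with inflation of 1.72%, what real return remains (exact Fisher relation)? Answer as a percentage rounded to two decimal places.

After-tax nominal return = 12.2% × (1 − 0.273) = 8.8694%.
1 + r = 1.088694 / 1.01720 = 1.070285
After-tax real rate = 1.070285 − 1 → 7.03%.

7.03%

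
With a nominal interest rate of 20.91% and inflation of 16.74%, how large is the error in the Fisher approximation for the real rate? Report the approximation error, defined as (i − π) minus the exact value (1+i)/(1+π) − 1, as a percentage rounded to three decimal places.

Approximate: r ≈ 20.910% − 16.740% = 4.1700%
Exact: (1 + 0.2091)/(1 + 0.1674) − 1 = 3.5720%
Error = 4.1700% − 3.5720% = 0.5980% → 0.598%.

0.598%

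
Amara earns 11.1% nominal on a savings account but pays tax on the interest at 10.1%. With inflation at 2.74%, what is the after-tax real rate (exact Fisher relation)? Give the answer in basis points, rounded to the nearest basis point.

After-tax nominal return = 11.1% × (1 − 0.101) = 9.9789%.
1 + r = 1.099789 / 1.02740 = 1.070458
After-tax real rate = 1.070458 − 1 → 705 basis points.

705 basis points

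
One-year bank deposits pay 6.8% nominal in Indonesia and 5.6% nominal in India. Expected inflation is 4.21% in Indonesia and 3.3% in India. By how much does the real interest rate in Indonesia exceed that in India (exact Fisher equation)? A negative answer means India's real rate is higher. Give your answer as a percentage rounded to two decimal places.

Indonesia: (1 + 0.0680)/(1 + 0.0421) − 1 = 2.4854%
India: (1 + 0.0560)/(1 + 0.0330) − 1 = 2.2265%
Differential = 2.4854% − 2.2265% = 0.2588% → 0.26%.

0.26%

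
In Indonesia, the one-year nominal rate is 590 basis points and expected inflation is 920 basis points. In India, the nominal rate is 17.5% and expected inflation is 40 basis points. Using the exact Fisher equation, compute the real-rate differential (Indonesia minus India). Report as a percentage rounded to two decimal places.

Indonesia: (1 + 0.0590)/(1 + 0.0920) − 1 = -3.0220%
India: (1 + 0.1750)/(1 + 0.0040) − 1 = 17.0319%
Differential = -3.0220% − 17.0319% = -20.0539% → -20.05%.

-20.05%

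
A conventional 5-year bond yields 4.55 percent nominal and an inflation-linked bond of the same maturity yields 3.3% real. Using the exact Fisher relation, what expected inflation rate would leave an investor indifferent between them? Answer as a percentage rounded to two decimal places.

(1 + π) = (1 + i)/(1 + r) = 1.04550 / 1.03300 = 1.012101
Break-even inflation = 1.012101 − 1 → 1.21%.

1.21%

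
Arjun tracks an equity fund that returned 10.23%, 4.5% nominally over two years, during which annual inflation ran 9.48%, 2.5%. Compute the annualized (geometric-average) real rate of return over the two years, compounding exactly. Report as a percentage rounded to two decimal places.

Nominal growth factor = 1.1023 × 1.0450 = 1.15190350
Price-level growth factor = 1.0948 × 1.0250 = 1.12217000
Real growth factor = 1.15190350 / 1.12217000 = 1.02649643
Annualized real rate = 1.02649643^(1/2) − 1 = 1.3162% → 1.32%.

1.32%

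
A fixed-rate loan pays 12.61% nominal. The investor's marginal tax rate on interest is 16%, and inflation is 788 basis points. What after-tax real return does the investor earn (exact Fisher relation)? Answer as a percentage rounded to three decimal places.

2.514%

After-tax nominal return = 12.61% × (1 − 0.16) = 10.5924%.
1 + r = 1.105924 / 1.07880 = 1.025143
After-tax real rate = 1.025143 − 1 → 2.514%.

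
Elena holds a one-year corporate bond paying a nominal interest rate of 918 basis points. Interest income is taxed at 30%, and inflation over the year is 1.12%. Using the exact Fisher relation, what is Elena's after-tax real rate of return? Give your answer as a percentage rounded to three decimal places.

5.247%

After-tax nominal return = 9.18% × (1 − 0.3) = 6.4260%.
1 + r = 1.06426 / 1.01120 = 1.052472
After-tax real rate = 1.052472 − 1 → 5.247%.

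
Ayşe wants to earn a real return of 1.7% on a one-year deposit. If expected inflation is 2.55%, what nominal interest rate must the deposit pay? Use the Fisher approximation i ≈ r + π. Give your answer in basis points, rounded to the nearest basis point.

425 basis points

i ≈ r + π = 1.7% + 2.55% = 425 basis points.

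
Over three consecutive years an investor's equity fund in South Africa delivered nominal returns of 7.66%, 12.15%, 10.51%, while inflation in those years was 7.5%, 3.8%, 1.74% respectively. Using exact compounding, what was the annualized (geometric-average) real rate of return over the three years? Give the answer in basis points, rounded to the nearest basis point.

553 basis points

Compound the nominal returns: 1.0766 × 1.1215 × 1.1051 = 1.33430537.
Compound inflation: 1.0750 × 1.0380 × 1.0174 = 1.13526579.
Deflate: 1.33430537 / 1.13526579 = 1.17532421.
Annualized real rate = 1.17532421^(1/3) − 1 = 5.5324% → 553 basis points.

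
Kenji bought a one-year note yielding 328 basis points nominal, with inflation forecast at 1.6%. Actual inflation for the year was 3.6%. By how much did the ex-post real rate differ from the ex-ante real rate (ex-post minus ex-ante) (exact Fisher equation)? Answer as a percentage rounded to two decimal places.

Ex-ante: (1 + 0.0328)/(1 + 0.0160) − 1 = 1.6535%
Ex-post: (1 + 0.0328)/(1 + 0.0360) − 1 = -0.3089%
Difference (ex-post − ex-ante) = -1.9624% → -1.96%.

-1.96%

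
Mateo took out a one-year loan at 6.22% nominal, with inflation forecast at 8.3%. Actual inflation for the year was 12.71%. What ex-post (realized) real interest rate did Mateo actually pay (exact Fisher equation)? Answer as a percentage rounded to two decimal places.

Ex-post: (1 + 0.0622)/(1 + 0.1271) − 1 = -5.7581%
So the realized real rate is -5.76%.

-5.76%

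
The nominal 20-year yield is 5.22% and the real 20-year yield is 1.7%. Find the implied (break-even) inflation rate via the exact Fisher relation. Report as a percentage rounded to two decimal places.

3.46%

(1 + π) = (1 + i)/(1 + r) = 1.05220 / 1.01700 = 1.034612
Break-even inflation = 1.034612 − 1 → 3.46%.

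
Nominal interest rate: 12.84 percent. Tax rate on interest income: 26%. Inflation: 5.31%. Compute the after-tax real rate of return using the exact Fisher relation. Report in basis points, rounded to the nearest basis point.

398 basis points

After-tax nominal return = 12.84% × (1 − 0.26) = 9.5016%.
1 + r = 1.095016 / 1.05310 = 1.039802
After-tax real rate = 1.039802 − 1 → 398 basis points.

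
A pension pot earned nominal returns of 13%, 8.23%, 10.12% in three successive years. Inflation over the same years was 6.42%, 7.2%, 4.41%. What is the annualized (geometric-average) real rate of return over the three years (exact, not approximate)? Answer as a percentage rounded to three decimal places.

4.178%

Compound the nominal returns: 1.1300 × 1.0823 × 1.1012 = 1.34676650.
Compound inflation: 1.0642 × 1.0720 × 1.0441 = 1.19113267.
Deflate: 1.34676650 / 1.19113267 = 1.13066037.
Annualized real rate = 1.13066037^(1/3) − 1 = 4.1783% → 4.178%.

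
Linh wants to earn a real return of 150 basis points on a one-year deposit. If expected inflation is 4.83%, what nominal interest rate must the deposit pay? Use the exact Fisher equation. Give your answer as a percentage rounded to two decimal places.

6.40%

(1 + i) = (1 + r)(1 + π) = 1.01500 × 1.04830 = 1.0640245
i = 1.0640245 − 1, so the required nominal rate is 6.40%.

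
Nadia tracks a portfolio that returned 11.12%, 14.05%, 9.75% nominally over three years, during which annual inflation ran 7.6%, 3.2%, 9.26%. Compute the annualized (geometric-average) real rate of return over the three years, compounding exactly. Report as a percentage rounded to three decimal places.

Nominal growth factor = 1.1112 × 1.1405 × 1.0975 = 1.39088765
Price-level growth factor = 1.0760 × 1.0320 × 1.0926 = 1.21325800
Real growth factor = 1.39088765 / 1.21325800 = 1.14640715
Annualized real rate = 1.14640715^(1/3) − 1 = 4.6597% → 4.660%.

4.660%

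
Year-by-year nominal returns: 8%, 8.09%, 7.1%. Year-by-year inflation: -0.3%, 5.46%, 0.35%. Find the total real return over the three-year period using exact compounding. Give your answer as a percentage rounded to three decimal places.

Nominal growth factor = 1.0800 × 1.0809 × 1.0710 = 1.250255
Price-level growth factor = 0.9970 × 1.0546 × 1.0035 = 1.055116
Real growth factor = 1.250255 / 1.055116 = 1.184946
Total real return = 1.184946 − 1 → 18.495%.

18.495%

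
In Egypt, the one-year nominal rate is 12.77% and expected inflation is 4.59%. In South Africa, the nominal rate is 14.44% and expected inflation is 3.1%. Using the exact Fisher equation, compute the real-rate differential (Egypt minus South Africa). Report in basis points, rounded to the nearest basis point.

-318 basis points

Egypt: (1 + 0.1277)/(1 + 0.0459) − 1 = 7.8210%
South Africa: (1 + 0.1444)/(1 + 0.0310) − 1 = 10.9990%
Differential = 7.8210% − 10.9990% = -3.1780% → -318 basis points.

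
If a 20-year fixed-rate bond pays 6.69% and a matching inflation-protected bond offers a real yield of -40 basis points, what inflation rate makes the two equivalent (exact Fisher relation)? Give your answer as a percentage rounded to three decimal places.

7.118%

(1 + π) = (1 + i)/(1 + r) = 1.06690 / 0.99600 = 1.0711847
Break-even inflation = 1.0711847 − 1 → 7.118%.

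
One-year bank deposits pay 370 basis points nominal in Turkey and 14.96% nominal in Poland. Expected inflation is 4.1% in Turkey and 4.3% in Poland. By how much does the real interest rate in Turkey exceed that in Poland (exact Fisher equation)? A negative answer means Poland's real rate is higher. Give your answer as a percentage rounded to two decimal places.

Turkey: (1 + 0.0370)/(1 + 0.0410) − 1 = -0.3842%
Poland: (1 + 0.1496)/(1 + 0.0430) − 1 = 10.2205%
Differential = -0.3842% − 10.2205% = -10.6048% → -10.60%.

-10.60%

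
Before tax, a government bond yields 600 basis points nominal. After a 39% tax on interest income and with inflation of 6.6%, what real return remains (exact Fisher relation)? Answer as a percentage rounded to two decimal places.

-2.76%

After-tax nominal return = 6% × (1 − 0.39) = 3.6600%.
1 + r = 1.03660 / 1.06600 = 0.972420
After-tax real rate = 0.972420 − 1 → -2.76%.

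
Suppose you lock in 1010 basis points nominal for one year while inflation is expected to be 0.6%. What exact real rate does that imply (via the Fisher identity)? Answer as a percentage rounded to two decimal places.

9.44%

By the Fisher identity, 1 + r = (1 + i)/(1 + π).
1 + r = 1.10100 / 1.00600 = 1.094433
r = 1.094433 − 1 = 9.4433%, i.e. 9.44%.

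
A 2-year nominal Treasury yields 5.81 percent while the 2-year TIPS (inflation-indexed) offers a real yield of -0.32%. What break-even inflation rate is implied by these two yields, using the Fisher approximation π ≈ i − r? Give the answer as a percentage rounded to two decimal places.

π ≈ i − r = 5.81% − (-0.32%) → 6.13%.

6.13%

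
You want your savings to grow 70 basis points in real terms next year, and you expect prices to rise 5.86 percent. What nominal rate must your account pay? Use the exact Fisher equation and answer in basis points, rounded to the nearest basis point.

(1 + i) = (1 + r)(1 + π) = 1.00700 × 1.05860 = 1.0660102
i = 1.0660102 − 1, so the required nominal rate is 660 basis points.

660 basis points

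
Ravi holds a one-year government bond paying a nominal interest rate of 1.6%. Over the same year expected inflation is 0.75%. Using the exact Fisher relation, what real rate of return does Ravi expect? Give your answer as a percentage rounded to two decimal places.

By the Fisher relation, 1 + r = (1 + i)/(1 + π).
1 + r = 1.01600 / 1.00750 = 1.008437
r = 1.008437 − 1 = 0.8437%, i.e. 0.84%.

0.84%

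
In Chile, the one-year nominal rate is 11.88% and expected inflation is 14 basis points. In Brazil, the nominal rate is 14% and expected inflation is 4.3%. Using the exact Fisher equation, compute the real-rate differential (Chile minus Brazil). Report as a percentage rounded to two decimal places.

Chile: (1 + 0.1188)/(1 + 0.0014) − 1 = 11.7236%
Brazil: (1 + 0.1400)/(1 + 0.0430) − 1 = 9.3001%
Differential = 11.7236% − 9.3001% = 2.4235% → 2.42%.

2.42%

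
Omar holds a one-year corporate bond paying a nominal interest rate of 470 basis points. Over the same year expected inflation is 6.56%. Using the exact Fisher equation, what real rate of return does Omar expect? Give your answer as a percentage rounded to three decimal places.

1 + r = 1.04700 / 1.06560 = 0.98254505
r = 0.98254505 − 1 = -1.745495%, i.e. -1.745%.

-1.745%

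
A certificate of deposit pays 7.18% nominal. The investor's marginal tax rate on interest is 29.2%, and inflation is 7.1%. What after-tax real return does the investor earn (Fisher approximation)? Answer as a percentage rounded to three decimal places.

After-tax nominal return = 7.18% × (1 − 0.292) = 5.08344%.
r ≈ 5.08344% − 7.1% → -2.017%.

-2.017%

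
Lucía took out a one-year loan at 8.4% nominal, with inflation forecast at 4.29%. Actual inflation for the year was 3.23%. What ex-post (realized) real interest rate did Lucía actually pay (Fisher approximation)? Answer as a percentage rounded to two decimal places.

Ex-post: 8.4% − 3.23% = 5.170%
So the realized real rate is 5.17%.

5.17%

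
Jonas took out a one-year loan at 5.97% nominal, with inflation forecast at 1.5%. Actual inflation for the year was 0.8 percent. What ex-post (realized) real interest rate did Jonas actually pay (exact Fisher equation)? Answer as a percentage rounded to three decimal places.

5.129%

Ex-post: (1 + 0.0597)/(1 + 0.0080) − 1 = 5.1290%
So the realized real rate is 5.129%.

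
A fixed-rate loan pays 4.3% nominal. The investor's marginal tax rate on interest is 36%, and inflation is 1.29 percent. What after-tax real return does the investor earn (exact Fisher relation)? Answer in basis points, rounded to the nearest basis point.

After-tax nominal return = 4.3% × (1 − 0.36) = 2.7520%.
1 + r = 1.02752 / 1.01290 = 1.014434
After-tax real rate = 1.014434 − 1 → 144 basis points.

144 basis points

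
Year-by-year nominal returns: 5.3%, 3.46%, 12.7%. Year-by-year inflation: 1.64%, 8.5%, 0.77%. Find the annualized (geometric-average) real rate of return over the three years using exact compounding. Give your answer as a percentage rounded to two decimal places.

3.38%

Compound the nominal returns: 1.0530 × 1.0346 × 1.1270 = 1.22779189.
Compound inflation: 1.0164 × 1.0850 × 1.0077 = 1.11128551.
Deflate: 1.22779189 / 1.11128551 = 1.10483929.
Annualized real rate = 1.10483929^(1/3) − 1 = 3.3792% → 3.38%.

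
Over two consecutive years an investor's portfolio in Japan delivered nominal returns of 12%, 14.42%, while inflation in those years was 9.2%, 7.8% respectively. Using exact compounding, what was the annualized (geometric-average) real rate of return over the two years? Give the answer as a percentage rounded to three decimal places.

4.337%

Compound the nominal returns: 1.1200 × 1.1442 = 1.28150400.
Compound inflation: 1.0920 × 1.0780 = 1.17717600.
Deflate: 1.28150400 / 1.17717600 = 1.08862566.
Annualized real rate = 1.08862566^(1/2) − 1 = 4.3372% → 4.337%.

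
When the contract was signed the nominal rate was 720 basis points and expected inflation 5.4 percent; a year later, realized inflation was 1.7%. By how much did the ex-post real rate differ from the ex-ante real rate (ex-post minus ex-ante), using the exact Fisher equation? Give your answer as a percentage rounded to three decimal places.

Ex-ante: (1 + 0.0720)/(1 + 0.0540) − 1 = 1.7078%
Ex-post: (1 + 0.0720)/(1 + 0.0170) − 1 = 5.4081%
Difference (ex-post − ex-ante) = 3.7003% → 3.700%.

3.700%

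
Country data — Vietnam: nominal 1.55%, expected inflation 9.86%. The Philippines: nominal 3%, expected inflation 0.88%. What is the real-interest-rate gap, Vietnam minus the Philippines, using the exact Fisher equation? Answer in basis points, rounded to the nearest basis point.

Vietnam: (1 + 0.0155)/(1 + 0.0986) − 1 = -7.5642%
The Philippines: (1 + 0.0300)/(1 + 0.0088) − 1 = 2.1015%
Differential = -7.5642% − 2.1015% = -9.6657% → -967 basis points.

-967 basis points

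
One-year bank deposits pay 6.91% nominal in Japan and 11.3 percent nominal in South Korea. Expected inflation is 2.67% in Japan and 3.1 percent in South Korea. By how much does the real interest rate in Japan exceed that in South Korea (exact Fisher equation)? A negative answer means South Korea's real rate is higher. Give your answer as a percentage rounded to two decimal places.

-3.82%

Japan: (1 + 0.0691)/(1 + 0.0267) − 1 = 4.1297%
South Korea: (1 + 0.1130)/(1 + 0.0310) − 1 = 7.9534%
Differential = 4.1297% − 7.9534% = -3.8237% → -3.82%.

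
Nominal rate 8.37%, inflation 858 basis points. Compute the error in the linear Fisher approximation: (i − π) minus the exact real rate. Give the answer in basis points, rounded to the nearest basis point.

-2 basis points

Approximate: r ≈ 8.370% − 8.580% = -0.2100%
Exact: (1 + 0.0837)/(1 + 0.0858) − 1 = -0.1934%
Error = -0.2100% − (-0.1934%) = -0.0166% → -2 basis points.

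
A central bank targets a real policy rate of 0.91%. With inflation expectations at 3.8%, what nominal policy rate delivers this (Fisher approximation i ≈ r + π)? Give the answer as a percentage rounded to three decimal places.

4.710%

i ≈ r + π = 0.91% + 3.8% = 4.710%.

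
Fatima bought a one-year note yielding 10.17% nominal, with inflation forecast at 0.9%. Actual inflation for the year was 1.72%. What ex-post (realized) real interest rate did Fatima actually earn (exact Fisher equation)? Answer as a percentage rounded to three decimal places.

Ex-post: (1 + 0.1017)/(1 + 0.0172) − 1 = 8.3071%
So the realized real rate is 8.307%.

8.307%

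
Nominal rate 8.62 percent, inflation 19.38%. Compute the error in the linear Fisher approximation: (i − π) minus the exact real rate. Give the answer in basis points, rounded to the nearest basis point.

-175 basis points

Approximate: r ≈ 8.620% − 19.380% = -10.7600%
Exact: (1 + 0.0862)/(1 + 0.1938) − 1 = -9.0132%
Error = -10.7600% − (-9.0132%) = -1.7468% → -175 basis points.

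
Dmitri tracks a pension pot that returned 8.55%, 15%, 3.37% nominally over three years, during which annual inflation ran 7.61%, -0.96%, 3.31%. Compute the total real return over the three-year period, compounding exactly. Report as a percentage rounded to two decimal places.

Compound the nominal returns: 1.0855 × 1.1500 × 1.0337 = 1.290394.
Compound inflation: 1.0761 × 0.9904 × 1.0331 = 1.101046.
Deflate: 1.290394 / 1.101046 = 1.171970.
Total real return = 1.171970 − 1 → 17.20%.

17.20%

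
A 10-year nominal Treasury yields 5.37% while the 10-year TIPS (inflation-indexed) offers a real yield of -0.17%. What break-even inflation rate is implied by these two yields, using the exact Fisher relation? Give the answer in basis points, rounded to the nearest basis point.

555 basis points

(1 + π) = (1 + i)/(1 + r) = 1.05370 / 0.99830 = 1.055494
Break-even inflation = 1.055494 − 1 → 555 basis points.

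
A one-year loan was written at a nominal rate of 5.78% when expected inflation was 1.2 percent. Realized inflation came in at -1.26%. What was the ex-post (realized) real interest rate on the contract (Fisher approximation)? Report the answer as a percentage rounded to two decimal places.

7.04%

Ex-post: 5.78% − (-1.26%) = 7.040%
So the realized real rate is 7.04%.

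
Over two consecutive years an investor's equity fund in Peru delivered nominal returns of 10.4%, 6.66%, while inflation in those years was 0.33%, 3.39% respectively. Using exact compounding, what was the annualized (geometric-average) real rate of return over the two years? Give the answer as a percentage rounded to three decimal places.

6.544%

Nominal growth factor = 1.1040 × 1.0666 = 1.17752640
Price-level growth factor = 1.0033 × 1.0339 = 1.03731187
Real growth factor = 1.17752640 / 1.03731187 = 1.13517105
Annualized real rate = 1.13517105^(1/2) − 1 = 6.5444% → 6.544%.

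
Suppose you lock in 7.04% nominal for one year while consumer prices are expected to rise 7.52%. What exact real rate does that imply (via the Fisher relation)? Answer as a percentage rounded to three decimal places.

-0.446%

By the Fisher relation, 1 + r = (1 + i)/(1 + π).
1 + r = 1.07040 / 1.07520 = 0.995536
r = 0.995536 − 1 = -0.4464%, i.e. -0.446%.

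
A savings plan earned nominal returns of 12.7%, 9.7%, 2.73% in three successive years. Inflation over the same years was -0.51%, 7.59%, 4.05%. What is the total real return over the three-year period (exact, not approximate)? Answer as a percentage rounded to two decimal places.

Compound the nominal returns: 1.1270 × 1.0970 × 1.0273 = 1.270071.
Compound inflation: 0.9949 × 1.0759 × 1.0405 = 1.113765.
Deflate: 1.270071 / 1.113765 = 1.140340.
Total real return = 1.140340 − 1 → 14.03%.

14.03%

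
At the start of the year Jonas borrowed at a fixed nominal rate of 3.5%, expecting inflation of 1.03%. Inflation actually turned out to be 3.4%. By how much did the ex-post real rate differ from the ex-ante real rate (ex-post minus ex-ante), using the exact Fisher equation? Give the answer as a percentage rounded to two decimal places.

Ex-ante: (1 + 0.0350)/(1 + 0.0103) − 1 = 2.4448%
Ex-post: (1 + 0.0350)/(1 + 0.0340) − 1 = 0.0967%
Difference (ex-post − ex-ante) = -2.3481% → -2.35%.

-2.35%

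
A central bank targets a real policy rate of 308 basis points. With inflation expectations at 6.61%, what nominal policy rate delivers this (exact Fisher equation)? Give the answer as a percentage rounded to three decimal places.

9.894%

(1 + i) = (1 + r)(1 + π) = 1.03080 × 1.06610 = 1.09893588
i = 1.09893588 − 1, so the required nominal rate is 9.894%.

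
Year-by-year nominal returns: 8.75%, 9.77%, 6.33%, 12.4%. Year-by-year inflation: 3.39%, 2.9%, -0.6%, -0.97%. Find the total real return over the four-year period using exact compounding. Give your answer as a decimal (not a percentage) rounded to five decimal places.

Compound the nominal returns: 1.0875 × 1.0977 × 1.0633 × 1.1240 = 1.426708.
Compound inflation: 1.0339 × 1.0290 × 0.9940 × 0.9903 = 1.047242.
Deflate: 1.426708 / 1.047242 = 1.362348.
Total real return = 1.362348 − 1 → 0.36235.

0.36235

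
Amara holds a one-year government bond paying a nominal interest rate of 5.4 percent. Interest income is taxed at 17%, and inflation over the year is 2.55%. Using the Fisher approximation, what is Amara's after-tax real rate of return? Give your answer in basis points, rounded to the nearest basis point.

After-tax nominal return = 5.4% × (1 − 0.17) = 4.4820%.
r ≈ 4.4820% − 2.55% → 193 basis points.

193 basis points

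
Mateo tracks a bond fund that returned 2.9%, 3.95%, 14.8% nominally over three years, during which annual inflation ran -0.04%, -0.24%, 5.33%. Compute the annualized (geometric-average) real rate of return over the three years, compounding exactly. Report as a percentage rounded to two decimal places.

Nominal growth factor = 1.0290 × 1.0395 × 1.1480 = 1.22795303
Price-level growth factor = 0.9996 × 0.9976 × 1.0533 = 1.05035177
Real growth factor = 1.22795303 / 1.05035177 = 1.16908741
Annualized real rate = 1.16908741^(1/3) − 1 = 5.3454% → 5.35%.

5.35%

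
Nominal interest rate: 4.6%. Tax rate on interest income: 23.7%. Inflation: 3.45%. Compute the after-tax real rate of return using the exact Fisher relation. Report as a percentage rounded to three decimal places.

After-tax nominal return = 4.6% × (1 − 0.237) = 3.5098%.
1 + r = 1.035098 / 1.03450 = 1.000578
After-tax real rate = 1.000578 − 1 → 0.058%.

0.058%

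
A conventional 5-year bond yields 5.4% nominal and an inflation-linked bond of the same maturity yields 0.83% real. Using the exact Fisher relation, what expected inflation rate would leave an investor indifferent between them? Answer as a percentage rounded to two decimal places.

4.53%

(1 + π) = (1 + i)/(1 + r) = 1.05400 / 1.00830 = 1.045324
Break-even inflation = 1.045324 − 1 → 4.53%.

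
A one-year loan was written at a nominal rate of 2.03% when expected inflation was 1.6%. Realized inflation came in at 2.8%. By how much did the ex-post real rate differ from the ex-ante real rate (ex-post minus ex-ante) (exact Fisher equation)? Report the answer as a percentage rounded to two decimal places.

Ex-ante: (1 + 0.0203)/(1 + 0.0160) − 1 = 0.4232%
Ex-post: (1 + 0.0203)/(1 + 0.0280) − 1 = -0.7490%
Difference (ex-post − ex-ante) = -1.1723% → -1.17%.

-1.17%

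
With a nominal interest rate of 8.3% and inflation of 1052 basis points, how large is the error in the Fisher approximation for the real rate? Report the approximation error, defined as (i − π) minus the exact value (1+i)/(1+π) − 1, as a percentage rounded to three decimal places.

-0.211%

Approximate: r ≈ 8.300% − 10.520% = -2.2200%
Exact: (1 + 0.0830)/(1 + 0.1052) − 1 = -2.0087%
Error = -2.2200% − (-2.0087%) = -0.2113% → -0.211%.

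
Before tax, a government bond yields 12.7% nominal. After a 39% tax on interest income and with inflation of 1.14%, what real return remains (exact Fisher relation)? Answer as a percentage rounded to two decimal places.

After-tax nominal return = 12.7% × (1 − 0.39) = 7.7470%.
1 + r = 1.07747 / 1.01140 = 1.065325
After-tax real rate = 1.065325 − 1 → 6.53%.

6.53%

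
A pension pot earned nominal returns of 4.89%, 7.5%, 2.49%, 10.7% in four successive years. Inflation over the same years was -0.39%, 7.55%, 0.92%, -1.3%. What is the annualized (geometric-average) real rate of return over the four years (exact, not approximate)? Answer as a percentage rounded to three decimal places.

Nominal growth factor = 1.0489 × 1.0750 × 1.0249 × 1.1070 = 1.27929783
Price-level growth factor = 0.9961 × 1.0755 × 1.0092 × 0.9870 = 1.06710646
Real growth factor = 1.27929783 / 1.06710646 = 1.19884742
Annualized real rate = 1.19884742^(1/4) − 1 = 4.6384% → 4.638%.

4.638%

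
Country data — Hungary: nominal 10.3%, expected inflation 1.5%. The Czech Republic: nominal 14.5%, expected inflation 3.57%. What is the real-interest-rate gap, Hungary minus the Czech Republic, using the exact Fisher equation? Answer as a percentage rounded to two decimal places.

-1.88%

Hungary: (1 + 0.1030)/(1 + 0.0150) − 1 = 8.6700%
The Czech Republic: (1 + 0.1450)/(1 + 0.0357) − 1 = 10.5532%
Differential = 8.6700% − 10.5532% = -1.8833% → -1.88%.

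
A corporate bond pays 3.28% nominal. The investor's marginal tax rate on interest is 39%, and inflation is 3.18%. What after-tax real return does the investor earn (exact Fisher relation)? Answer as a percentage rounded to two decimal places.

After-tax nominal return = 3.28% × (1 − 0.39) = 2.0008%.
1 + r = 1.020008 / 1.03180 = 0.988571
After-tax real rate = 0.988571 − 1 → -1.14%.

-1.14%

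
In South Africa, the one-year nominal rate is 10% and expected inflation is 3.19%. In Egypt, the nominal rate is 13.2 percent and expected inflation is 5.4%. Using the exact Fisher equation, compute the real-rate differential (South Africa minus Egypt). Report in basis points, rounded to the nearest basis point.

South Africa: (1 + 0.1000)/(1 + 0.0319) − 1 = 6.5995%
Egypt: (1 + 0.1320)/(1 + 0.0540) − 1 = 7.4004%
Differential = 6.5995% − 7.4004% = -0.8009% → -80 basis points.

-80 basis points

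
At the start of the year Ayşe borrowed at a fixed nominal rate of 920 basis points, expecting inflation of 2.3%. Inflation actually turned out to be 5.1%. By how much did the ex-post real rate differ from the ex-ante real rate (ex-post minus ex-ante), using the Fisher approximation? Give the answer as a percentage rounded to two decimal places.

Ex-ante: 9.2% − 2.3% = 6.900%
Ex-post: 9.2% − 5.1% = 4.100%
Difference (ex-post − ex-ante) = -2.8000% → -2.80%.

-2.80%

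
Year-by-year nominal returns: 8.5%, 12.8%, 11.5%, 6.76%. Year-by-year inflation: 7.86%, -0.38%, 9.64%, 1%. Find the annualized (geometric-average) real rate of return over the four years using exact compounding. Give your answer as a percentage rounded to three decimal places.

5.192%

Nominal growth factor = 1.0850 × 1.1280 × 1.1150 × 1.0676 = 1.45687493
Price-level growth factor = 1.0786 × 0.9962 × 1.0964 × 1.0100 = 1.18986408
Real growth factor = 1.45687493 / 1.18986408 = 1.22440450
Annualized real rate = 1.22440450^(1/4) − 1 = 5.1916% → 5.192%.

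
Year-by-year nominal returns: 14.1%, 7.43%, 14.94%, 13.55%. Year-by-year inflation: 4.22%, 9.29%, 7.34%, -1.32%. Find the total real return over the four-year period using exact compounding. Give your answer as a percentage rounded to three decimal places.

32.601%

Compound the nominal returns: 1.1410 × 1.0743 × 1.1494 × 1.1355 = 1.599814.
Compound inflation: 1.0422 × 1.0929 × 1.0734 × 0.9868 = 1.206486.
Deflate: 1.599814 / 1.206486 = 1.326012.
Total real return = 1.326012 − 1 → 32.601%.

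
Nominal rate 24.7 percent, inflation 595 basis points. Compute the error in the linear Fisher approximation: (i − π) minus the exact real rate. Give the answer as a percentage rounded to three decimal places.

Approximate: r ≈ 24.700% − 5.950% = 18.7500%
Exact: (1 + 0.2470)/(1 + 0.0595) − 1 = 17.6970%
Error = 18.7500% − 17.6970% = 1.0530% → 1.053%.

1.053%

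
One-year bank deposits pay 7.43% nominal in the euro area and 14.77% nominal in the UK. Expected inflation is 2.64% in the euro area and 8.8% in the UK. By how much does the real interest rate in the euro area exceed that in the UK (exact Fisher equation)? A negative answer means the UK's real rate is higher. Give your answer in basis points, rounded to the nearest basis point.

-82 basis points

The euro area: (1 + 0.0743)/(1 + 0.0264) − 1 = 4.6668%
The UK: (1 + 0.1477)/(1 + 0.0880) − 1 = 5.4871%
Differential = 4.6668% − 5.4871% = -0.8203% → -82 basis points.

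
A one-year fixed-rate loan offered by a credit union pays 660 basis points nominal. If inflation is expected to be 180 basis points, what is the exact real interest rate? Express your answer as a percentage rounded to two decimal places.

4.72%

By the Fisher identity, 1 + r = (1 + i)/(1 + π).
1 + r = 1.06600 / 1.01800 = 1.047151
r = 1.047151 − 1 = 4.7151%, i.e. 4.72%.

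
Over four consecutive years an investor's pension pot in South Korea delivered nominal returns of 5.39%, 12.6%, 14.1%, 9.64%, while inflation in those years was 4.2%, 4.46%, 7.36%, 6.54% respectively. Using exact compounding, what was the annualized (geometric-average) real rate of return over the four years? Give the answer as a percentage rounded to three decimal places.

Nominal growth factor = 1.0539 × 1.1260 × 1.1410 × 1.0964 = 1.48454192
Price-level growth factor = 1.0420 × 1.0446 × 1.0736 × 1.0654 = 1.24501028
Real growth factor = 1.48454192 / 1.24501028 = 1.19239331
Annualized real rate = 1.19239331^(1/4) − 1 = 4.4973% → 4.497%.

4.497%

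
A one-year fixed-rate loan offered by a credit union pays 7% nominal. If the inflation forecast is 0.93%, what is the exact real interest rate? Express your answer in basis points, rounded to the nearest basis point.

601 basis points

1 + r = 1.07000 / 1.00930 = 1.060141
r = 1.060141 − 1 = 6.0141%, i.e. 601 basis points.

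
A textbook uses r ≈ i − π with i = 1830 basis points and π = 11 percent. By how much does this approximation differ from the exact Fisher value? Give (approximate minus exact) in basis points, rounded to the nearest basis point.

Approximate: r ≈ 18.300% − 11.000% = 7.3000%
Exact: (1 + 0.1830)/(1 + 0.1100) − 1 = 6.5766%
Error = 7.3000% − 6.5766% = 0.7234% → 72 basis points.

72 basis points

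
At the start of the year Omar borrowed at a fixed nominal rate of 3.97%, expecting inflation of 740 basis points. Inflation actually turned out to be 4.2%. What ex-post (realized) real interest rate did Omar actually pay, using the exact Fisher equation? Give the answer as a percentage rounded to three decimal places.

Ex-post: (1 + 0.0397)/(1 + 0.0420) − 1 = -0.2207%
So the realized real rate is -0.221%.

-0.221%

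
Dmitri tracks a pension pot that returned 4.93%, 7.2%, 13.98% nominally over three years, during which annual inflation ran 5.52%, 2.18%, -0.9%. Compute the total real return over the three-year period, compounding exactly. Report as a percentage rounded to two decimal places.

19.99%

Nominal growth factor = 1.0493 × 1.0720 × 1.1398 = 1.282104
Price-level growth factor = 1.0552 × 1.0218 × 0.9910 = 1.068500
Real growth factor = 1.282104 / 1.068500 = 1.199910
Total real return = 1.199910 − 1 → 19.99%.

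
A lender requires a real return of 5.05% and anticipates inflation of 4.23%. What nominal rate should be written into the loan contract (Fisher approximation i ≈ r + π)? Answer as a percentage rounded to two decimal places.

9.28%

i ≈ r + π = 5.05% + 4.23% = 9.28%.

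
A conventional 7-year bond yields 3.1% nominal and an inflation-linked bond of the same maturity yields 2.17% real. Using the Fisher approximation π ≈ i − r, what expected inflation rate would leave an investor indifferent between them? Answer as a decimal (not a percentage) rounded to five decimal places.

π ≈ i − r = 3.1% − 2.17% → 0.00930.

0.00930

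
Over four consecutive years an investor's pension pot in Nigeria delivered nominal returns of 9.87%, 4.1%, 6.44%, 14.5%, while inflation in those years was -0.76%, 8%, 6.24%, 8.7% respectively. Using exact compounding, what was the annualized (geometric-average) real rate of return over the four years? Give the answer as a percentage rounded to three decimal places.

3.016%

Compound the nominal returns: 1.0987 × 1.0410 × 1.0644 × 1.1450 = 1.39392757.
Compound inflation: 0.9924 × 1.0800 × 1.0624 × 1.0870 = 1.23773627.
Deflate: 1.39392757 / 1.23773627 = 1.12619110.
Annualized real rate = 1.12619110^(1/4) − 1 = 3.0156% → 3.016%.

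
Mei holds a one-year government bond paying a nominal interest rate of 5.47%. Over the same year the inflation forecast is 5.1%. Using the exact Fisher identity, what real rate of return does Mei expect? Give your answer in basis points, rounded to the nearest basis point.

35 basis points

1 + r = 1.05470 / 1.05100 = 1.003520
r = 1.003520 − 1 = 0.3520%, i.e. 35 basis points.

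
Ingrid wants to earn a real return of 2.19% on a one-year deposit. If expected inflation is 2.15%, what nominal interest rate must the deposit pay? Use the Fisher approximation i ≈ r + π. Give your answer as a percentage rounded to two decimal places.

i ≈ r + π = 2.19% + 2.15% = 4.34%.

4.34%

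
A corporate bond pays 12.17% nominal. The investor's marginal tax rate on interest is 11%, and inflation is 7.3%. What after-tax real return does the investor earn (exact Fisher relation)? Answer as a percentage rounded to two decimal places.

After-tax nominal return = 12.17% × (1 − 0.11) = 10.8313%.
1 + r = 1.108313 / 1.07300 = 1.032911
After-tax real rate = 1.032911 − 1 → 3.29%.

3.29%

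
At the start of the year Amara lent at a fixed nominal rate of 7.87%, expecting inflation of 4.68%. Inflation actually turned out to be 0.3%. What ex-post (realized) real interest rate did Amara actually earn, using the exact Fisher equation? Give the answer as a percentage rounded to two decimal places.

7.55%

Ex-post: (1 + 0.0787)/(1 + 0.0030) − 1 = 7.5474%
So the realized real rate is 7.55%.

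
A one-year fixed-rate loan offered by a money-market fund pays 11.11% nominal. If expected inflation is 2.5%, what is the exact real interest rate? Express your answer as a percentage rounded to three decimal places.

By the Fisher identity, 1 + r = (1 + i)/(1 + π).
1 + r = 1.11110 / 1.02500 = 1.084000
r = 1.084000 − 1 = 8.4000%, i.e. 8.400%.

8.400%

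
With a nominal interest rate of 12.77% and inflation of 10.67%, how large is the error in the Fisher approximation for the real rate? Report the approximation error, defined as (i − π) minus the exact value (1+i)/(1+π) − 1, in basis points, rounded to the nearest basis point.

Approximate: r ≈ 12.770% − 10.670% = 2.1000%
Exact: (1 + 0.1277)/(1 + 0.1067) − 1 = 1.8975%
Error = 2.1000% − 1.8975% = 0.2025% → 20 basis points.

20 basis points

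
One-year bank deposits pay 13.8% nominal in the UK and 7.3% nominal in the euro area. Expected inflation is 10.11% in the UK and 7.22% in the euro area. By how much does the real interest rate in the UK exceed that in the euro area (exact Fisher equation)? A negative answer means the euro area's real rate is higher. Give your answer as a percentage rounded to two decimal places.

3.28%

The UK: (1 + 0.1380)/(1 + 0.1011) − 1 = 3.3512%
The euro area: (1 + 0.0730)/(1 + 0.0722) − 1 = 0.0746%
Differential = 3.3512% − 0.0746% = 3.2766% → 3.28%.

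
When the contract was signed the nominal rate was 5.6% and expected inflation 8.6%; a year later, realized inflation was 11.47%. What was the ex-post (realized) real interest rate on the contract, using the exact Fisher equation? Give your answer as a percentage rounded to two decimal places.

-5.27%

Ex-post: (1 + 0.0560)/(1 + 0.1147) − 1 = -5.2660%
So the realized real rate is -5.27%.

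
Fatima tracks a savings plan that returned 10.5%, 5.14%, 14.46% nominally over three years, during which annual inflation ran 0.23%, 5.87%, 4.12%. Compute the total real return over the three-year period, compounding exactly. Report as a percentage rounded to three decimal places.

20.359%

Compound the nominal returns: 1.1050 × 1.0514 × 1.1446 = 1.329793.
Compound inflation: 1.0023 × 1.0587 × 1.0412 = 1.104854.
Deflate: 1.329793 / 1.104854 = 1.203592.
Total real return = 1.203592 − 1 → 20.359%.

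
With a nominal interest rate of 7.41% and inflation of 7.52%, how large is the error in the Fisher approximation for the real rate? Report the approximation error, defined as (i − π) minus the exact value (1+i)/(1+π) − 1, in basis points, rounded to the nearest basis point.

Approximate: r ≈ 7.410% − 7.520% = -0.1100%
Exact: (1 + 0.0741)/(1 + 0.0752) − 1 = -0.1023%
Error = -0.1100% − (-0.1023%) = -0.0077% → -1 basis points.

-1 basis points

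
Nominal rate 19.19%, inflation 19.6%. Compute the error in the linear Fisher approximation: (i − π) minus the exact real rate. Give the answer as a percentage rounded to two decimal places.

-0.07%

Approximate: r ≈ 19.190% − 19.600% = -0.4100%
Exact: (1 + 0.1919)/(1 + 0.1960) − 1 = -0.3428%
Error = -0.4100% − (-0.3428%) = -0.0672% → -0.07%.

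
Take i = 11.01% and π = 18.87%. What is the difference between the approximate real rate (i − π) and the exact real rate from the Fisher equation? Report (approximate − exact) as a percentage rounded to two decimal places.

-1.25%

Approximate: r ≈ 11.010% − 18.870% = -7.8600%
Exact: (1 + 0.1101)/(1 + 0.1887) − 1 = -6.6123%
Error = -7.8600% − (-6.6123%) = -1.2477% → -1.25%.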